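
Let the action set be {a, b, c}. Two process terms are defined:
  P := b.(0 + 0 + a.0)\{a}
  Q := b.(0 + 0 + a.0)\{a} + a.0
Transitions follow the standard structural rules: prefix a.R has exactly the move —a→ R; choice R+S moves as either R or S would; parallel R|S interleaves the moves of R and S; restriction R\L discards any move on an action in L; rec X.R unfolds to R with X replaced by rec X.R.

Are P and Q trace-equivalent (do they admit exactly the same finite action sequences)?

trace-distinct — witness ⟨a⟩

LTS(P): 2 reachable states
  u0 = b.(0 + 0 + a.0)\{a} :: --b--▸ u1
  u1 = (0 + 0 + a.0)\{a} :: deadlocked
LTS(Q): 3 reachable states
  v0 = b.(0 + 0 + a.0)\{a} + a.0 :: --a--▸ v1, --b--▸ v2
  v1 = 0 :: deadlocked
  v2 = (0 + 0 + a.0)\{a} :: deadlocked
Run σ = ⟨a⟩ on Q: start {v0}
  step 1 (a): {v1}
  ✓ Q
Run σ = ⟨a⟩ on P: start {u0}
  step 1 (a): no successor for P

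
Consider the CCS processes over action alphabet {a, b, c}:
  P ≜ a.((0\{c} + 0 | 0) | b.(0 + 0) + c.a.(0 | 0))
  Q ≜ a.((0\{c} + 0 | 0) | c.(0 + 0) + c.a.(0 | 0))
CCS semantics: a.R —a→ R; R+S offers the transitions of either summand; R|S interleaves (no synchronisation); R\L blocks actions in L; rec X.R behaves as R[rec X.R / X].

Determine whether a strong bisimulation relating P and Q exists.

P's transition system — 5 states:
  p0 = a.((0\{c} + 0 | 0) | b.(0 + 0) + c.a.(0 | 0)) → —a→ p1
  p1 = (0\{c} + 0 | 0) | b.(0 + 0) + c.a.(0 | 0) → —b→ p2, —c→ p3
  p2 = (0\{c} + 0 | 0) | (0 + 0) → ·
  p3 = a.(0 | 0) → —a→ p4
  p4 = 0 | 0 → ·
Q's transition system — 5 states:
  q0 = a.((0\{c} + 0 | 0) | c.(0 + 0) + c.a.(0 | 0)) → —a→ q1
  q1 = (0\{c} + 0 | 0) | c.(0 + 0) + c.a.(0 | 0) → —c→ q2, —c→ q3
  q2 = (0\{c} + 0 | 0) | (0 + 0) → ·
  q3 = a.(0 | 0) → —a→ q4
  q4 = 0 | 0 → ·
Partition-refinement fixed point:
  B0 = {p0}
  B1 = {p1}
  B2 = {p3, q3}
  B3 = {p2, p4, q2, q4}
  B4 = {q0}
  B5 = {q1}
p0 ∈ B0, q0 ∈ B4 → different blocks

not bisimilar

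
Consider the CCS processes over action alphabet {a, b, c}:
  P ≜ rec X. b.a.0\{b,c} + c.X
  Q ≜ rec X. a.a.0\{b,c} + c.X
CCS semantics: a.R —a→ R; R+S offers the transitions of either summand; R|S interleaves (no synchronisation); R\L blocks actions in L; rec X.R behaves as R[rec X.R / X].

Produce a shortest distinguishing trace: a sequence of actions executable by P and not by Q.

b

LTS(P): 3 reachable states
  p0 = rec X. b.a.0\{b,c} + c.X | --b--▸ p1, --c--▸ p0
  p1 = a.0\{b,c} | --a--▸ p2
  p2 = 0\{b,c} | deadlocked
LTS(Q): 3 reachable states
  q0 = rec X. a.a.0\{b,c} + c.X | --a--▸ q1, --c--▸ q0
  q1 = a.0\{b,c} | --a--▸ q2
  q2 = 0\{b,c} | deadlocked
Run σ = ⟨b⟩ on P: start {p0}
  step 1 (b): {p1}
  — P admits the full trace.
Run σ = ⟨b⟩ on Q: start {q0}
  step 1 (b): no successor for Q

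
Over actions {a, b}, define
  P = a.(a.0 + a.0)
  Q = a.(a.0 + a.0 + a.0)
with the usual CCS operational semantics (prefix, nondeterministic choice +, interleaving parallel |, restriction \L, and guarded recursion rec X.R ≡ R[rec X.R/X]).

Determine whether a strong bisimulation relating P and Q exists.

Reachable graph of P (3 states):
  s0 = a.(a.0 + a.0) ⊢ =a=> s1
  s1 = a.0 + a.0 ⊢ =a=> s2
  s2 = 0 ⊢ (no moves)
Reachable graph of Q (3 states):
  t0 = a.(a.0 + a.0 + a.0) ⊢ =a=> t1
  t1 = a.0 + a.0 + a.0 ⊢ =a=> t2
  t2 = 0 ⊢ (no moves)
Bisimilarity quotient blocks:
  B0 = {s0, t0}
  B1 = {s1, t1}
  B2 = {s2, t2}
s0 ∈ B0, t0 ∈ B0 → same block

bisimilar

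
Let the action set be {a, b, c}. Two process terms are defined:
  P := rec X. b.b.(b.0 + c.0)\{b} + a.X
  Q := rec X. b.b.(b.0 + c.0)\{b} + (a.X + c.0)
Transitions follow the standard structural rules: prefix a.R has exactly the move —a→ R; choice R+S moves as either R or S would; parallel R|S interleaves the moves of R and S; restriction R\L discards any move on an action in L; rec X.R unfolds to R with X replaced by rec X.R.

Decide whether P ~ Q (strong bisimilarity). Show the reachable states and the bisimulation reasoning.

Reachable graph of P (4 states):
  p0 = rec X. b.b.(b.0 + c.0)\{b} + a.X has moves =a=> p0, =b=> p1
  p1 = b.(b.0 + c.0)\{b} has moves =b=> p2
  p2 = (b.0 + c.0)\{b} has moves =c=> p3
  p3 = 0\{b} has moves deadlocked
Reachable graph of Q (5 states):
  q0 = rec X. b.b.(b.0 + c.0)\{b} + (a.X + c.0) has moves =a=> q0, =b=> q1, =c=> q2
  q1 = b.(b.0 + c.0)\{b} has moves =b=> q3
  q2 = 0 has moves deadlocked
  q3 = (b.0 + c.0)\{b} has moves =c=> q4
  q4 = 0\{b} has moves deadlocked
Bisimilarity quotient blocks:
  B0 = {p0}
  B1 = {p1, q1}
  B2 = {p2, q3}
  B3 = {p3, q2, q4}
  B4 = {q0}
p0 ∈ B0, q0 ∈ B4 → different blocks

NO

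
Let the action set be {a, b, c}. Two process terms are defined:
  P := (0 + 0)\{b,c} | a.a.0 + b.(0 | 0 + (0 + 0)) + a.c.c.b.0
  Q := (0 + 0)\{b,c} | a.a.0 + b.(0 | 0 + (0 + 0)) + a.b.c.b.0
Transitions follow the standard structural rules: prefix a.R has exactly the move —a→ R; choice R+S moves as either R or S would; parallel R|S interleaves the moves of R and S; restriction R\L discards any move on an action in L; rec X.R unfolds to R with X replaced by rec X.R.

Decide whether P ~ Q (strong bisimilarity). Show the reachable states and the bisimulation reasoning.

not bisimilar

P's transition system — 8 states:
  u0 = (0 + 0)\{b,c} | a.a.0 + b.(0 | 0 + (0 + 0)) + a.c.c.b.0 :: -a-> u1, -a-> u2, -b-> u3
  u1 = (0 + 0)\{b,c} | a.0 :: -a-> u4
  u2 = c.c.b.0 :: -c-> u5
  u3 = 0 | 0 + (0 + 0) :: ·
  u4 = (0 + 0)\{b,c} | 0 :: ·
  u5 = c.b.0 :: -c-> u6
  u6 = b.0 :: -b-> u7
  u7 = 0 :: ·
Q's transition system — 8 states:
  v0 = (0 + 0)\{b,c} | a.a.0 + b.(0 | 0 + (0 + 0)) + a.b.c.b.0 :: -a-> v1, -a-> v2, -b-> v3
  v1 = (0 + 0)\{b,c} | a.0 :: -a-> v4
  v2 = b.c.b.0 :: -b-> v5
  v3 = 0 | 0 + (0 + 0) :: ·
  v4 = (0 + 0)\{b,c} | 0 :: ·
  v5 = c.b.0 :: -c-> v6
  v6 = b.0 :: -b-> v7
  v7 = 0 :: ·
Coarsest stable partition (strong bisimilarity classes):
  B0 = {u0}
  B1 = {u3, u4, u7, v3, v4, v7}
  B2 = {u2}
  B3 = {u5, v5}
  B4 = {u6, v6}
  B5 = {u1, v1}
  B6 = {v0}
  B7 = {v2}
u0 ∈ B0, v0 ∈ B6 → different blocks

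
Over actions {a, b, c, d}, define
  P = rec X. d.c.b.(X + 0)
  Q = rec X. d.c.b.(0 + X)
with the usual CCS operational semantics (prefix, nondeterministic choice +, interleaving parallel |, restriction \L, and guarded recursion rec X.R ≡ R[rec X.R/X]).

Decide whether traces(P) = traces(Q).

LTS(P): 4 reachable states
  p0 = rec X. d.c.b.(X + 0) | =d=> p1
  p1 = c.b.((rec X. d.c.b.(X + 0)) + 0) | =c=> p2
  p2 = b.((rec X. d.c.b.(X + 0)) + 0) | =b=> p3
  p3 = (rec X. d.c.b.(X + 0)) + 0 | =d=> p1
LTS(Q): 4 reachable states
  q0 = rec X. d.c.b.(0 + X) | =d=> q1
  q1 = c.b.(0 + (rec X. d.c.b.(0 + X))) | =c=> q2
  q2 = b.(0 + (rec X. d.c.b.(0 + X))) | =b=> q3
  q3 = 0 + (rec X. d.c.b.(0 + X)) | =d=> q1
Coarsest stable partition (strong bisimilarity classes):
  B0 = {p0, p3, q0, q3}
  B1 = {p1, q1}
  B2 = {p2, q2}
p0 ∈ B0, q0 ∈ B0 → same block
Bisimilar ⇒ trace-equivalent.

trace-equivalent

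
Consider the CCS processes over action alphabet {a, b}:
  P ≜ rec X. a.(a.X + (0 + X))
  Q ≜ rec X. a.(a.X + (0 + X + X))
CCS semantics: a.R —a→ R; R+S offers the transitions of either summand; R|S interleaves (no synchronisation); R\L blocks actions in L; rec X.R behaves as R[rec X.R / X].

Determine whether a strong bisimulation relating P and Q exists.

LTS(P): 2 reachable states
  m0 = rec X. a.(a.X + (0 + X)) has moves =a=> m1
  m1 = a.(rec X. a.(a.X + (0 + X))) + (0 + (rec X. a.(a.X + (0 + X)))) has moves =a=> m0, =a=> m1
LTS(Q): 2 reachable states
  n0 = rec X. a.(a.X + (0 + X + X)) has moves =a=> n1
  n1 = a.(rec X. a.(a.X + (0 + X + X))) + (0 + (rec X. a.(a.X + (0 + X + X))) + (rec X. a.(a.X + (0 + X + X)))) has moves =a=> n0, =a=> n1
Bisimilarity quotient blocks:
  B0 = {m0, m1, n0, n1}
m0 ∈ B0, n0 ∈ B0 → same block

YES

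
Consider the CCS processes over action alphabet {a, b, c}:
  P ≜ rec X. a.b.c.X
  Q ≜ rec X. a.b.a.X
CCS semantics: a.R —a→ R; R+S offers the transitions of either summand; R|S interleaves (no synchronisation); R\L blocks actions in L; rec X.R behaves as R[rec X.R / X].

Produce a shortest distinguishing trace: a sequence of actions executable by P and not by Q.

P's transition system — 3 states:
  u0 = rec X. a.b.c.X :: --a--▸ u1
  u1 = b.c.(rec X. a.b.c.X) :: --b--▸ u2
  u2 = c.(rec X. a.b.c.X) :: --c--▸ u0
Q's transition system — 3 states:
  v0 = rec X. a.b.a.X :: --a--▸ v1
  v1 = b.a.(rec X. a.b.a.X) :: --b--▸ v2
  v2 = a.(rec X. a.b.a.X) :: --a--▸ v0
Trace ⟨abc⟩ through P, begin at {u0}:
  after a @ step 1: {u1}
  after b @ step 2: {u2}
  after c @ step 3: {u0}
  — P admits the full trace.
Trace ⟨abc⟩ through Q, begin at {v0}:
  after a @ step 1: {v1}
  after b @ step 2: {v2}
  after c @ step 3: no successor for Q

abc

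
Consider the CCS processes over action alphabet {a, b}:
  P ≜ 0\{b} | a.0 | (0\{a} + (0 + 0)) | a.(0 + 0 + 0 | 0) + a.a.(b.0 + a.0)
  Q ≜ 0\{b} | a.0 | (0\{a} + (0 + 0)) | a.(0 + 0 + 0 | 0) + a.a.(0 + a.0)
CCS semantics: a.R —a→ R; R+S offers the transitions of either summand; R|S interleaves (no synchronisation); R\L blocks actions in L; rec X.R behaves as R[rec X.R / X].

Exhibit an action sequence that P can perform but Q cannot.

P's transition system — 7 states:
  p0 = 0\{b} | a.0 | (0\{a} + (0 + 0)) | a.(0 + 0 + 0 | 0) + a.a.(b.0 + a.0) has moves —a→ p1, —a→ p2, —a→ p3
  p1 = 0\{b} | 0 | (0\{a} + (0 + 0)) | a.(0 + 0 + 0 | 0) has moves —a→ p4
  p2 = 0\{b} | a.0 | (0\{a} + (0 + 0)) | (0 + 0 + 0 | 0) has moves —a→ p4
  p3 = a.(b.0 + a.0) has moves —a→ p5
  p4 = 0\{b} | 0 | (0\{a} + (0 + 0)) | (0 + 0 + 0 | 0) has moves stopped
  p5 = b.0 + a.0 has moves —a→ p6, —b→ p6
  p6 = 0 has moves stopped
Q's transition system — 7 states:
  q0 = 0\{b} | a.0 | (0\{a} + (0 + 0)) | a.(0 + 0 + 0 | 0) + a.a.(0 + a.0) has moves —a→ q1, —a→ q2, —a→ q3
  q1 = 0\{b} | 0 | (0\{a} + (0 + 0)) | a.(0 + 0 + 0 | 0) has moves —a→ q4
  q2 = 0\{b} | a.0 | (0\{a} + (0 + 0)) | (0 + 0 + 0 | 0) has moves —a→ q4
  q3 = a.(0 + a.0) has moves —a→ q5
  q4 = 0\{b} | 0 | (0\{a} + (0 + 0)) | (0 + 0 + 0 | 0) has moves stopped
  q5 = 0 + a.0 has moves —a→ q6
  q6 = 0 has moves stopped
Run σ = ⟨aab⟩ on P: start {p0}
  after a @ step 1: {p1, p2, p3}
  after a @ step 2: {p4, p5}
  after b @ step 3: {p6}
  — P admits the full trace.
Run σ = ⟨aab⟩ on Q: start {q0}
  after a @ step 1: {q1, q2, q3}
  after a @ step 2: {q4, q5}
  after b @ step 3: ∅  — Q cannot continue

aab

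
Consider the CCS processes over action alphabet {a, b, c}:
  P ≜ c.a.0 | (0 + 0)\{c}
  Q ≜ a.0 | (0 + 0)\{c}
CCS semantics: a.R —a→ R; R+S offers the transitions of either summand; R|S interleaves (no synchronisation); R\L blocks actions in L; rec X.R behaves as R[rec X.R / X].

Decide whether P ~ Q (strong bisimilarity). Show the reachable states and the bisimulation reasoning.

Reachable graph of P (3 states):
  u0 = c.a.0 | (0 + 0)\{c} ⊢ ··c··> u1
  u1 = a.0 | (0 + 0)\{c} ⊢ ··a··> u2
  u2 = 0 | (0 + 0)\{c} ⊢ deadlocked
Reachable graph of Q (2 states):
  v0 = a.0 | (0 + 0)\{c} ⊢ ··a··> v1
  v1 = 0 | (0 + 0)\{c} ⊢ deadlocked
Coarsest stable partition (strong bisimilarity classes):
  B0 = {u0}
  B1 = {u1, v0}
  B2 = {u2, v1}
u0 ∈ B0, v0 ∈ B1 → different blocks

NO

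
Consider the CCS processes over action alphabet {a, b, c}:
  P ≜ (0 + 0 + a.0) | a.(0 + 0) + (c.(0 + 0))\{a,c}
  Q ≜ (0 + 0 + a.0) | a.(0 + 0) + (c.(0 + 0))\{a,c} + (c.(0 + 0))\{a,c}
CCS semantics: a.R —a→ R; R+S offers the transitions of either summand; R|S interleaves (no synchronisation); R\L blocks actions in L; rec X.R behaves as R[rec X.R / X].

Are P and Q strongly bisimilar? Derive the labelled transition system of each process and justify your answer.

LTS(P): 4 reachable states
  p0 = (0 + 0 + a.0) | a.(0 + 0) + (c.(0 + 0))\{a,c} has moves ··a··> p1, ··a··> p2
  p1 = (0 + 0 + a.0) | (0 + 0) has moves ··a··> p3
  p2 = 0 | a.(0 + 0) has moves ··a··> p3
  p3 = 0 | (0 + 0) has moves deadlocked
LTS(Q): 4 reachable states
  q0 = (0 + 0 + a.0) | a.(0 + 0) + (c.(0 + 0))\{a,c} + (c.(0 + 0))\{a,c} has moves ··a··> q1, ··a··> q2
  q1 = (0 + 0 + a.0) | (0 + 0) has moves ··a··> q3
  q2 = 0 | a.(0 + 0) has moves ··a··> q3
  q3 = 0 | (0 + 0) has moves deadlocked
Coarsest stable partition (strong bisimilarity classes):
  B0 = {p0, q0}
  B1 = {p1, p2, q1, q2}
  B2 = {p3, q3}
p0 ∈ B0, q0 ∈ B0 → same block

P ~ Q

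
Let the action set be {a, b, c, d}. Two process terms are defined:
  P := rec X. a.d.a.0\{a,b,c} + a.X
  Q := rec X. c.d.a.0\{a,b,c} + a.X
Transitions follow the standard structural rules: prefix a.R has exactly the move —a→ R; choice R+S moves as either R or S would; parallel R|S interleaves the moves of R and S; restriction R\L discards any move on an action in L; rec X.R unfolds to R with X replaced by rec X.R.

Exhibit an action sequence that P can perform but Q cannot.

ad

Reachable graph of P (4 states):
  s0 = rec X. a.d.a.0\{a,b,c} + a.X :: —a→ s0, —a→ s1
  s1 = d.a.0\{a,b,c} :: —d→ s2
  s2 = a.0\{a,b,c} :: —a→ s3
  s3 = 0\{a,b,c} :: stopped
Reachable graph of Q (4 states):
  t0 = rec X. c.d.a.0\{a,b,c} + a.X :: —a→ t0, —c→ t1
  t1 = d.a.0\{a,b,c} :: —d→ t2
  t2 = a.0\{a,b,c} :: —a→ t3
  t3 = 0\{a,b,c} :: stopped
Executing ad from P (initial set {s0}):
  step 1 (a): {s0, s1}
  step 2 (d): {s2}
  — P admits the full trace.
Executing ad from Q (initial set {t0}):
  step 1 (a): {t0}
  step 2 (d): ∅  — Q cannot continue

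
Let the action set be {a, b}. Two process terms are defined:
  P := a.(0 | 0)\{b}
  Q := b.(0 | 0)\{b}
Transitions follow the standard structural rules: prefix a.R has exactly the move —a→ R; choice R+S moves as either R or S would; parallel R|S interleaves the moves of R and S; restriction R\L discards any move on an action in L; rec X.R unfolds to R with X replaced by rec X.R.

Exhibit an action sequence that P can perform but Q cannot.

P's transition system — 2 states:
  p0 = a.(0 | 0)\{b} has moves -a-> p1
  p1 = (0 | 0)\{b} has moves ·
Q's transition system — 2 states:
  q0 = b.(0 | 0)\{b} has moves -b-> q1
  q1 = (0 | 0)\{b} has moves ·
Executing a from P (initial set {p0}):
  after a @ step 1: {p1}
  ✓ P
Executing a from Q (initial set {q0}):
  after a @ step 1: ∅  — Q cannot continue

a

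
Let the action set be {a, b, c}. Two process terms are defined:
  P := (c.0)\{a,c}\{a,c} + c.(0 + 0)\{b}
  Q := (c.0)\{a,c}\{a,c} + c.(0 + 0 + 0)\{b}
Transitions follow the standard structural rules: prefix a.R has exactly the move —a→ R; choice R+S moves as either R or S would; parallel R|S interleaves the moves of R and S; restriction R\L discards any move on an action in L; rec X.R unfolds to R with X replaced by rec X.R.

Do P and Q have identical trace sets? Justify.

P's transition system — 2 states:
  s0 = (c.0)\{a,c}\{a,c} + c.(0 + 0)\{b} → =c=> s1
  s1 = (0 + 0)\{b} → stopped
Q's transition system — 2 states:
  t0 = (c.0)\{a,c}\{a,c} + c.(0 + 0 + 0)\{b} → =c=> t1
  t1 = (0 + 0 + 0)\{b} → stopped
Coarsest stable partition (strong bisimilarity classes):
  B0 = {s0, t0}
  B1 = {s1, t1}
s0 ∈ B0, t0 ∈ B0 → same block
Bisimilar ⇒ trace-equivalent.

YES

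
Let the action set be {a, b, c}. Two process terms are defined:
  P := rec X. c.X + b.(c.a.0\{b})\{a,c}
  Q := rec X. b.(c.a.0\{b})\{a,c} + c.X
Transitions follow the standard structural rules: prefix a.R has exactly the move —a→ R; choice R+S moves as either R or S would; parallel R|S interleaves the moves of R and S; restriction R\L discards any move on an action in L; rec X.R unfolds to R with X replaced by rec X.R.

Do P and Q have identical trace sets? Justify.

trace-equivalent

LTS(P): 2 reachable states
  p0 = rec X. c.X + b.(c.a.0\{b})\{a,c} | —b→ p1, —c→ p0
  p1 = (c.a.0\{b})\{a,c} | ∅
LTS(Q): 2 reachable states
  q0 = rec X. b.(c.a.0\{b})\{a,c} + c.X | —b→ q1, —c→ q0
  q1 = (c.a.0\{b})\{a,c} | ∅
Bisimilarity quotient blocks:
  B0 = {p0, q0}
  B1 = {p1, q1}
p0 ∈ B0, q0 ∈ B0 → same block
Bisimilar ⇒ trace-equivalent.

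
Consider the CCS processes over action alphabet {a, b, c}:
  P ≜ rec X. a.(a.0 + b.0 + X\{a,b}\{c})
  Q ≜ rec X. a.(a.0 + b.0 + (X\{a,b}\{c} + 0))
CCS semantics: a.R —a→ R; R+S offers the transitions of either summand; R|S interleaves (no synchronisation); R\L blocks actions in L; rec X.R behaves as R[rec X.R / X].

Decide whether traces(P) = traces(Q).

traces(P) = traces(Q)

Reachable graph of P (3 states):
  p0 = rec X. a.(a.0 + b.0 + X\{a,b}\{c}) ⊢ ··a··> p1
  p1 = a.0 + b.0 + (rec X. a.(a.0 + b.0 + X\{a,b}\{c}))\{a,b}\{c} ⊢ ··a··> p2, ··b··> p2
  p2 = 0 ⊢ ∅
Reachable graph of Q (3 states):
  q0 = rec X. a.(a.0 + b.0 + (X\{a,b}\{c} + 0)) ⊢ ··a··> q1
  q1 = a.0 + b.0 + ((rec X. a.(a.0 + b.0 + (X\{a,b}\{c} + 0)))\{a,b}\{c} + 0) ⊢ ··a··> q2, ··b··> q2
  q2 = 0 ⊢ ∅
Bisimilarity quotient blocks:
  B0 = {p0, q0}
  B1 = {p1, q1}
  B2 = {p2, q2}
p0 ∈ B0, q0 ∈ B0 → same block
Bisimilar ⇒ trace-equivalent.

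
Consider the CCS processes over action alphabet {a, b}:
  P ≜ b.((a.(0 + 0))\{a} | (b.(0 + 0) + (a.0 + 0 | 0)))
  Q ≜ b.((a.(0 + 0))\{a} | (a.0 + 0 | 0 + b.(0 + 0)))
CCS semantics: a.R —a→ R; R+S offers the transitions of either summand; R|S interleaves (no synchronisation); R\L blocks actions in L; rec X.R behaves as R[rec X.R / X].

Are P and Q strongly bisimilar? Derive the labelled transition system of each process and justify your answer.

P ~ Q

Reachable graph of P (4 states):
  u0 = b.((a.(0 + 0))\{a} | (b.(0 + 0) + (a.0 + 0 | 0))) :: =b=> u1
  u1 = (a.(0 + 0))\{a} | (b.(0 + 0) + (a.0 + 0 | 0)) :: =a=> u2, =b=> u3
  u2 = (a.(0 + 0))\{a} | 0 :: (no moves)
  u3 = (a.(0 + 0))\{a} | (0 + 0) :: (no moves)
Reachable graph of Q (4 states):
  v0 = b.((a.(0 + 0))\{a} | (a.0 + 0 | 0 + b.(0 + 0))) :: =b=> v1
  v1 = (a.(0 + 0))\{a} | (a.0 + 0 | 0 + b.(0 + 0)) :: =a=> v2, =b=> v3
  v2 = (a.(0 + 0))\{a} | 0 :: (no moves)
  v3 = (a.(0 + 0))\{a} | (0 + 0) :: (no moves)
Bisimilarity quotient blocks:
  B0 = {u0, v0}
  B1 = {u1, v1}
  B2 = {u2, u3, v2, v3}
u0 ∈ B0, v0 ∈ B0 → same block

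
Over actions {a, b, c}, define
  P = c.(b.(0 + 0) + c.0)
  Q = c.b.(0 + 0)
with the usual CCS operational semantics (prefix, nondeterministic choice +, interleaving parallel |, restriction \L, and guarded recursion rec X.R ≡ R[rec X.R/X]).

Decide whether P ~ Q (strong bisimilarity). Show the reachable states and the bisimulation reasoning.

NO

LTS(P): 4 reachable states
  p0 = c.(b.(0 + 0) + c.0) | --c--▸ p1
  p1 = b.(0 + 0) + c.0 | --b--▸ p2, --c--▸ p3
  p2 = 0 + 0 | ∅
  p3 = 0 | ∅
LTS(Q): 3 reachable states
  q0 = c.b.(0 + 0) | --c--▸ q1
  q1 = b.(0 + 0) | --b--▸ q2
  q2 = 0 + 0 | ∅
Partition-refinement fixed point:
  B0 = {p0}
  B1 = {p1}
  B2 = {p2, p3, q2}
  B3 = {q0}
  B4 = {q1}
p0 ∈ B0, q0 ∈ B3 → different blocks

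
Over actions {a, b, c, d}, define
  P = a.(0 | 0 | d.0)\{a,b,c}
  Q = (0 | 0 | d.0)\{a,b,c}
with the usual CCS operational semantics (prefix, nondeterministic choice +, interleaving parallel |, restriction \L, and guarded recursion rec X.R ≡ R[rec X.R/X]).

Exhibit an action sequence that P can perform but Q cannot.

a

Reachable graph of P (3 states):
  p0 = a.(0 | 0 | d.0)\{a,b,c} has moves =a=> p1
  p1 = (0 | 0 | d.0)\{a,b,c} has moves =d=> p2
  p2 = (0 | 0 | 0)\{a,b,c} has moves (no moves)
Reachable graph of Q (2 states):
  q0 = (0 | 0 | d.0)\{a,b,c} has moves =d=> q1
  q1 = (0 | 0 | 0)\{a,b,c} has moves (no moves)
Trace ⟨a⟩ through P, begin at {p0}:
  after a @ step 1: {p1}
  — P admits the full trace.
Trace ⟨a⟩ through Q, begin at {q0}:
  after a @ step 1: no successor for Q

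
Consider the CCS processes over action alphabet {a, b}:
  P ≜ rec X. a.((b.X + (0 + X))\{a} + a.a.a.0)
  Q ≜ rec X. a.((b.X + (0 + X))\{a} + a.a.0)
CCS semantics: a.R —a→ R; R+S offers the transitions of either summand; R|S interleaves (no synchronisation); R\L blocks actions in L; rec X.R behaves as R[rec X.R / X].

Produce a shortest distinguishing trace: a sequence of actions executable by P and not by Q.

aaaa

LTS(P): 6 reachable states
  p0 = rec X. a.((b.X + (0 + X))\{a} + a.a.a.0) :: --a--▸ p1
  p1 = (b.(rec X. a.((b.X + (0 + X))\{a} + a.a.a.0)) + (0 + (rec X. a.((b.X + (0 + X))\{a} + a.a.a.0))))\{a} + a.a.a.0 :: --a--▸ p2, --b--▸ p3
  p2 = a.a.0 :: --a--▸ p4
  p3 = (rec X. a.((b.X + (0 + X))\{a} + a.a.a.0))\{a} :: deadlocked
  p4 = a.0 :: --a--▸ p5
  p5 = 0 :: deadlocked
LTS(Q): 5 reachable states
  q0 = rec X. a.((b.X + (0 + X))\{a} + a.a.0) :: --a--▸ q1
  q1 = (b.(rec X. a.((b.X + (0 + X))\{a} + a.a.0)) + (0 + (rec X. a.((b.X + (0 + X))\{a} + a.a.0))))\{a} + a.a.0 :: --a--▸ q2, --b--▸ q3
  q2 = a.0 :: --a--▸ q4
  q3 = (rec X. a.((b.X + (0 + X))\{a} + a.a.0))\{a} :: deadlocked
  q4 = 0 :: deadlocked
Run σ = ⟨aaaa⟩ on P: start {p0}
  after a @ step 1: {p1}
  after a @ step 2: {p2}
  after a @ step 3: {p4}
  after a @ step 4: {p5}
  P completes σ.
Run σ = ⟨aaaa⟩ on Q: start {q0}
  after a @ step 1: {q1}
  after a @ step 2: {q2}
  after a @ step 3: {q4}
  after a @ step 4: ∅ (Q stuck)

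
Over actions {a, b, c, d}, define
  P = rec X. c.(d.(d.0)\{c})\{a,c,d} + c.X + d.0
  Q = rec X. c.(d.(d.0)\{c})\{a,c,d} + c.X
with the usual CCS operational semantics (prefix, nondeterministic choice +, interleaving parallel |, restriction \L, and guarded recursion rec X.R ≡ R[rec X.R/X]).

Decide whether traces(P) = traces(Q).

Reachable graph of P (3 states):
  s0 = rec X. c.(d.(d.0)\{c})\{a,c,d} + c.X + d.0 → =c=> s0, =c=> s1, =d=> s2
  s1 = (d.(d.0)\{c})\{a,c,d} → (no moves)
  s2 = 0 → (no moves)
Reachable graph of Q (2 states):
  t0 = rec X. c.(d.(d.0)\{c})\{a,c,d} + c.X → =c=> t0, =c=> t1
  t1 = (d.(d.0)\{c})\{a,c,d} → (no moves)
Executing d from P (initial set {s0}):
  after d @ step 1: {s2}
  ✓ P
Executing d from Q (initial set {t0}):
  after d @ step 1: ∅ (Q stuck)

trace-distinct — witness ⟨d⟩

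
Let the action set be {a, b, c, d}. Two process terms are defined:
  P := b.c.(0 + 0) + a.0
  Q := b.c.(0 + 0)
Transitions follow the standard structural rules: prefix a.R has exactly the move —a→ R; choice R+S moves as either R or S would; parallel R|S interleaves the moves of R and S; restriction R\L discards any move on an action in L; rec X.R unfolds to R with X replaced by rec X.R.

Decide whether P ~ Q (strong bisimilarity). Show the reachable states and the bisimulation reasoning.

LTS(P): 4 reachable states
  p0 = b.c.(0 + 0) + a.0 has moves =a=> p1, =b=> p2
  p1 = 0 has moves stopped
  p2 = c.(0 + 0) has moves =c=> p3
  p3 = 0 + 0 has moves stopped
LTS(Q): 3 reachable states
  q0 = b.c.(0 + 0) has moves =b=> q1
  q1 = c.(0 + 0) has moves =c=> q2
  q2 = 0 + 0 has moves stopped
Bisimilarity quotient blocks:
  B0 = {p0}
  B1 = {p1, p3, q2}
  B2 = {p2, q1}
  B3 = {q0}
p0 ∈ B0, q0 ∈ B3 → different blocks

P ≁ Q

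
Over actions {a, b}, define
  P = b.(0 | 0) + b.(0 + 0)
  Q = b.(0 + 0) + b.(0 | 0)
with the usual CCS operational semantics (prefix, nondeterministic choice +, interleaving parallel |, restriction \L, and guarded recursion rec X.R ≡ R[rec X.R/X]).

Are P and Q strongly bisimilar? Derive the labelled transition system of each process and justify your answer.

Reachable graph of P (3 states):
  u0 = b.(0 | 0) + b.(0 + 0) → --b--▸ u1, --b--▸ u2
  u1 = 0 + 0 → (no moves)
  u2 = 0 | 0 → (no moves)
Reachable graph of Q (3 states):
  v0 = b.(0 + 0) + b.(0 | 0) → --b--▸ v1, --b--▸ v2
  v1 = 0 + 0 → (no moves)
  v2 = 0 | 0 → (no moves)
Bisimilarity quotient blocks:
  B0 = {u0, v0}
  B1 = {u1, u2, v1, v2}
u0 ∈ B0, v0 ∈ B0 → same block

P ~ Q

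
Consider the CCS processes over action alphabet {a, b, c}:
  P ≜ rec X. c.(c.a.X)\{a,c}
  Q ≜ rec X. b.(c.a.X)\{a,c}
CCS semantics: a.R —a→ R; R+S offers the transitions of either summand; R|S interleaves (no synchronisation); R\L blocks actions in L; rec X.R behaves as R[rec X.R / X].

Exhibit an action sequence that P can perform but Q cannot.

c

P's transition system — 2 states:
  m0 = rec X. c.(c.a.X)\{a,c} has moves -c-> m1
  m1 = (c.a.(rec X. c.(c.a.X)\{a,c}))\{a,c} has moves stopped
Q's transition system — 2 states:
  n0 = rec X. b.(c.a.X)\{a,c} has moves -b-> n1
  n1 = (c.a.(rec X. b.(c.a.X)\{a,c}))\{a,c} has moves stopped
Trace ⟨c⟩ through P, begin at {m0}:
  after c @ step 1: {m1}
  ✓ P
Trace ⟨c⟩ through Q, begin at {n0}:
  after c @ step 1: ∅  — Q cannot continue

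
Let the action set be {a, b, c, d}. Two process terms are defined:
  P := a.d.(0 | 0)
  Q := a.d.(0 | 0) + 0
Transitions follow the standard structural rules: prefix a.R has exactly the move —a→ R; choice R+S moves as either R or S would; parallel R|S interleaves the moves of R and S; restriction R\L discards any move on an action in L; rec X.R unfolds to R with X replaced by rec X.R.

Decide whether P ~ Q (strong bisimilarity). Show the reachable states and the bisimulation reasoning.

LTS(P): 3 reachable states
  m0 = a.d.(0 | 0) ⊢ —a→ m1
  m1 = d.(0 | 0) ⊢ —d→ m2
  m2 = 0 | 0 ⊢ ∅
LTS(Q): 3 reachable states
  n0 = a.d.(0 | 0) + 0 ⊢ —a→ n1
  n1 = d.(0 | 0) ⊢ —d→ n2
  n2 = 0 | 0 ⊢ ∅
Coarsest stable partition (strong bisimilarity classes):
  B0 = {m0, n0}
  B1 = {m1, n1}
  B2 = {m2, n2}
m0 ∈ B0, n0 ∈ B0 → same block

bisimilar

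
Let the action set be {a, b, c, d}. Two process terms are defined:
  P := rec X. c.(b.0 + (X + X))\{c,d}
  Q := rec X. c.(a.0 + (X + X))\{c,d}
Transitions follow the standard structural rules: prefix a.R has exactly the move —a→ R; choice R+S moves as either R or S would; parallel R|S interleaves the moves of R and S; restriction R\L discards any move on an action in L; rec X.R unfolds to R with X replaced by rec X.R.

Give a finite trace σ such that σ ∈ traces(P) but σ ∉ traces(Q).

Reachable graph of P (3 states):
  u0 = rec X. c.(b.0 + (X + X))\{c,d} has moves ··c··> u1
  u1 = (b.0 + ((rec X. c.(b.0 + (X + X))\{c,d}) + (rec X. c.(b.0 + (X + X))\{c,d})))\{c,d} has moves ··b··> u2
  u2 = 0\{c,d} has moves stopped
Reachable graph of Q (3 states):
  v0 = rec X. c.(a.0 + (X + X))\{c,d} has moves ··c··> v1
  v1 = (a.0 + ((rec X. c.(a.0 + (X + X))\{c,d}) + (rec X. c.(a.0 + (X + X))\{c,d})))\{c,d} has moves ··a··> v2
  v2 = 0\{c,d} has moves stopped
Trace ⟨cb⟩ through P, begin at {u0}:
  after c @ step 1: {u1}
  after b @ step 2: {u2}
  ✓ P
Trace ⟨cb⟩ through Q, begin at {v0}:
  after c @ step 1: {v1}
  after b @ step 2: ∅ (Q stuck)

cb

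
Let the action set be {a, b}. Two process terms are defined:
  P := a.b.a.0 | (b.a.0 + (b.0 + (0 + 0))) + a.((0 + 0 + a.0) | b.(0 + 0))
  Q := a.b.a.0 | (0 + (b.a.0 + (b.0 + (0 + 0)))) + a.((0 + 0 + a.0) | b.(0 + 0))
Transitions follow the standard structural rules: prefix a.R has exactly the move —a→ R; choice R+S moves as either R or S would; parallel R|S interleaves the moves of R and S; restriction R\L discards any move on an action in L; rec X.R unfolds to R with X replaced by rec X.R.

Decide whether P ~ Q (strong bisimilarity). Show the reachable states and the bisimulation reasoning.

P's transition system — 16 states:
  m0 = a.b.a.0 | (b.a.0 + (b.0 + (0 + 0))) + a.((0 + 0 + a.0) | b.(0 + 0)) :: ··a··> m1, ··a··> m2, ··b··> m3, ··b··> m4
  m1 = (0 + 0 + a.0) | b.(0 + 0) :: ··a··> m5, ··b··> m6
  m2 = b.a.0 | (b.a.0 + (b.0 + (0 + 0))) :: ··b··> m7, ··b··> m8, ··b··> m9
  m3 = a.b.a.0 | 0 :: ··a··> m8
  m4 = a.b.a.0 | a.0 :: ··a··> m3, ··a··> m9
  m5 = 0 | b.(0 + 0) :: ··b··> m10
  m6 = (0 + 0 + a.0) | (0 + 0) :: ··a··> m10
  m7 = a.0 | (b.a.0 + (b.0 + (0 + 0))) :: ··a··> m11, ··b··> m12, ··b··> m13
  m8 = b.a.0 | 0 :: ··b··> m12
  m9 = b.a.0 | a.0 :: ··a··> m8, ··b··> m13
  m10 = 0 | (0 + 0) :: (no moves)
  m11 = 0 | (b.a.0 + (b.0 + (0 + 0))) :: ··b··> m14, ··b··> m15
  m12 = a.0 | 0 :: ··a··> m14
  m13 = a.0 | a.0 :: ··a··> m12, ··a··> m15
  m14 = 0 | 0 :: (no moves)
  m15 = 0 | a.0 :: ··a··> m14
Q's transition system — 16 states:
  n0 = a.b.a.0 | (0 + (b.a.0 + (b.0 + (0 + 0)))) + a.((0 + 0 + a.0) | b.(0 + 0)) :: ··a··> n1, ··a··> n2, ··b··> n3, ··b··> n4
  n1 = (0 + 0 + a.0) | b.(0 + 0) :: ··a··> n5, ··b··> n6
  n2 = b.a.0 | (0 + (b.a.0 + (b.0 + (0 + 0)))) :: ··b··> n7, ··b··> n8, ··b··> n9
  n3 = a.b.a.0 | 0 :: ··a··> n8
  n4 = a.b.a.0 | a.0 :: ··a··> n3, ··a··> n9
  n5 = 0 | b.(0 + 0) :: ··b··> n10
  n6 = (0 + 0 + a.0) | (0 + 0) :: ··a··> n10
  n7 = a.0 | (0 + (b.a.0 + (b.0 + (0 + 0)))) :: ··a··> n11, ··b··> n12, ··b··> n13
  n8 = b.a.0 | 0 :: ··b··> n12
  n9 = b.a.0 | a.0 :: ··a··> n8, ··b··> n13
  n10 = 0 | (0 + 0) :: (no moves)
  n11 = 0 | (0 + (b.a.0 + (b.0 + (0 + 0)))) :: ··b··> n14, ··b··> n15
  n12 = a.0 | 0 :: ··a··> n14
  n13 = a.0 | a.0 :: ··a··> n12, ··a··> n15
  n14 = 0 | 0 :: (no moves)
  n15 = 0 | a.0 :: ··a··> n14
Partition-refinement fixed point:
  B0 = {m0, n0}
  B1 = {m4, n4}
  B2 = {m9, n9}
  B3 = {m13, n13}
  B4 = {m12, m15, m6, n12, n15, n6}
  B5 = {m10, m14, n10, n14}
  B6 = {m8, n8}
  B7 = {m3, n3}
  B8 = {m2, n2}
  B9 = {m7, n7}
  B10 = {m11, n11}
  B11 = {m1, n1}
  B12 = {m5, n5}
m0 ∈ B0, n0 ∈ B0 → same block

P ~ Q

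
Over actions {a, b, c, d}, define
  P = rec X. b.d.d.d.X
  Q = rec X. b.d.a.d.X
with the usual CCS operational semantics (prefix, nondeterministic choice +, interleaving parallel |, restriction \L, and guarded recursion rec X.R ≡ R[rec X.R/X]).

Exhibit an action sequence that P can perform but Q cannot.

bdd

LTS(P): 4 reachable states
  p0 = rec X. b.d.d.d.X :: —b→ p1
  p1 = d.d.d.(rec X. b.d.d.d.X) :: —d→ p2
  p2 = d.d.(rec X. b.d.d.d.X) :: —d→ p3
  p3 = d.(rec X. b.d.d.d.X) :: —d→ p0
LTS(Q): 4 reachable states
  q0 = rec X. b.d.a.d.X :: —b→ q1
  q1 = d.a.d.(rec X. b.d.a.d.X) :: —d→ q2
  q2 = a.d.(rec X. b.d.a.d.X) :: —a→ q3
  q3 = d.(rec X. b.d.a.d.X) :: —d→ q0
Trace ⟨bdd⟩ through P, begin at {p0}:
  [1] b ⇒ {p1}
  [2] d ⇒ {p2}
  [3] d ⇒ {p3}
  — P admits the full trace.
Trace ⟨bdd⟩ through Q, begin at {q0}:
  [1] b ⇒ {q1}
  [2] d ⇒ {q2}
  [3] d ⇒ ∅  — Q cannot continue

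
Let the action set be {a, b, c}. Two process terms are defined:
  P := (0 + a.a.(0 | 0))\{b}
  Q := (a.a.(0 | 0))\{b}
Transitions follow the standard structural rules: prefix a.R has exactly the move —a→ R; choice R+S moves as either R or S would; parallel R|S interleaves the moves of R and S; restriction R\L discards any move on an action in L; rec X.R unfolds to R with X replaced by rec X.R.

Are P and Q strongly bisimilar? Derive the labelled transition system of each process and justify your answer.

LTS(P): 3 reachable states
  m0 = (0 + a.a.(0 | 0))\{b} :: ··a··> m1
  m1 = (a.(0 | 0))\{b} :: ··a··> m2
  m2 = (0 | 0)\{b} :: (no moves)
LTS(Q): 3 reachable states
  n0 = (a.a.(0 | 0))\{b} :: ··a··> n1
  n1 = (a.(0 | 0))\{b} :: ··a··> n2
  n2 = (0 | 0)\{b} :: (no moves)
Bisimilarity quotient blocks:
  B0 = {m0, n0}
  B1 = {m1, n1}
  B2 = {m2, n2}
m0 ∈ B0, n0 ∈ B0 → same block

YES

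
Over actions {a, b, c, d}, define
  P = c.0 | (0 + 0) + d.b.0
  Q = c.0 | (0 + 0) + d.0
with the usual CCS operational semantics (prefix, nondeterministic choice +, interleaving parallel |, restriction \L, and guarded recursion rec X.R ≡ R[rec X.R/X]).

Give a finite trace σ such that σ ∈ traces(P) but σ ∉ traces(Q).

LTS(P): 4 reachable states
  u0 = c.0 | (0 + 0) + d.b.0 | --c--▸ u1, --d--▸ u2
  u1 = 0 | (0 + 0) | ∅
  u2 = b.0 | --b--▸ u3
  u3 = 0 | ∅
LTS(Q): 3 reachable states
  v0 = c.0 | (0 + 0) + d.0 | --c--▸ v1, --d--▸ v2
  v1 = 0 | (0 + 0) | ∅
  v2 = 0 | ∅
Trace ⟨db⟩ through P, begin at {u0}:
  after d @ step 1: {u2}
  after b @ step 2: {u3}
  — P admits the full trace.
Trace ⟨db⟩ through Q, begin at {v0}:
  after d @ step 1: {v2}
  after b @ step 2: ∅  — Q cannot continue

db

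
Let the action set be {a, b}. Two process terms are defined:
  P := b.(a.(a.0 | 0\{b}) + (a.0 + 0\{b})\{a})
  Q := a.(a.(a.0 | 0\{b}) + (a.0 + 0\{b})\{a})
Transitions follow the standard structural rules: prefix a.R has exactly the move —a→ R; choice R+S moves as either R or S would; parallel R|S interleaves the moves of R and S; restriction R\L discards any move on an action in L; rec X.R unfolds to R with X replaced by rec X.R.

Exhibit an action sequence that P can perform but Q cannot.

b

Reachable graph of P (4 states):
  p0 = b.(a.(a.0 | 0\{b}) + (a.0 + 0\{b})\{a}) ⊢ ··b··> p1
  p1 = a.(a.0 | 0\{b}) + (a.0 + 0\{b})\{a} ⊢ ··a··> p2
  p2 = a.0 | 0\{b} ⊢ ··a··> p3
  p3 = 0 | 0\{b} ⊢ deadlocked
Reachable graph of Q (4 states):
  q0 = a.(a.(a.0 | 0\{b}) + (a.0 + 0\{b})\{a}) ⊢ ··a··> q1
  q1 = a.(a.0 | 0\{b}) + (a.0 + 0\{b})\{a} ⊢ ··a··> q2
  q2 = a.0 | 0\{b} ⊢ ··a··> q3
  q3 = 0 | 0\{b} ⊢ deadlocked
Executing b from P (initial set {p0}):
  step 1 (b): {p1}
  P completes σ.
Executing b from Q (initial set {q0}):
  step 1 (b): ∅ (Q stuck)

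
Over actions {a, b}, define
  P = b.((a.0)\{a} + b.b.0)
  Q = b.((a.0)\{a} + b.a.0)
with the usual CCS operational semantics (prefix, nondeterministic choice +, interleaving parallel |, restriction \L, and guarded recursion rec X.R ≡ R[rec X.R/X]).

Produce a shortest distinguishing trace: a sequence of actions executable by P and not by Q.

bbb

LTS(P): 4 reachable states
  s0 = b.((a.0)\{a} + b.b.0) ⊢ ··b··> s1
  s1 = (a.0)\{a} + b.b.0 ⊢ ··b··> s2
  s2 = b.0 ⊢ ··b··> s3
  s3 = 0 ⊢ deadlocked
LTS(Q): 4 reachable states
  t0 = b.((a.0)\{a} + b.a.0) ⊢ ··b··> t1
  t1 = (a.0)\{a} + b.a.0 ⊢ ··b··> t2
  t2 = a.0 ⊢ ··a··> t3
  t3 = 0 ⊢ deadlocked
Trace ⟨bbb⟩ through P, begin at {s0}:
  [1] b ⇒ {s1}
  [2] b ⇒ {s2}
  [3] b ⇒ {s3}
  P completes σ.
Trace ⟨bbb⟩ through Q, begin at {t0}:
  [1] b ⇒ {t1}
  [2] b ⇒ {t2}
  [3] b ⇒ ∅  — Q cannot continue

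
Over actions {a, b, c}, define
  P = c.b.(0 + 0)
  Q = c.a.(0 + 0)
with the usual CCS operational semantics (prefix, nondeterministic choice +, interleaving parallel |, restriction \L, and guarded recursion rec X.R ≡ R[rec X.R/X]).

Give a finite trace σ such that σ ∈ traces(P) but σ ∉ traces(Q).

LTS(P): 3 reachable states
  p0 = c.b.(0 + 0) | -c-> p1
  p1 = b.(0 + 0) | -b-> p2
  p2 = 0 + 0 | stopped
LTS(Q): 3 reachable states
  q0 = c.a.(0 + 0) | -c-> q1
  q1 = a.(0 + 0) | -a-> q2
  q2 = 0 + 0 | stopped
Run σ = ⟨cb⟩ on P: start {p0}
  [1] c ⇒ {p1}
  [2] b ⇒ {p2}
  — P admits the full trace.
Run σ = ⟨cb⟩ on Q: start {q0}
  [1] c ⇒ {q1}
  [2] b ⇒ ∅ (Q stuck)

cb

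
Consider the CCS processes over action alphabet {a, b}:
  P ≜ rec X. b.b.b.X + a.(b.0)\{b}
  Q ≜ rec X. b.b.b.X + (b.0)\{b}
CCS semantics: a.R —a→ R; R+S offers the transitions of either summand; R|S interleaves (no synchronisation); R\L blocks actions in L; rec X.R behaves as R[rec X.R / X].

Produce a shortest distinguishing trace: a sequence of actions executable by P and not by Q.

Reachable graph of P (4 states):
  m0 = rec X. b.b.b.X + a.(b.0)\{b} has moves -a-> m1, -b-> m2
  m1 = (b.0)\{b} has moves (no moves)
  m2 = b.b.(rec X. b.b.b.X + a.(b.0)\{b}) has moves -b-> m3
  m3 = b.(rec X. b.b.b.X + a.(b.0)\{b}) has moves -b-> m0
Reachable graph of Q (3 states):
  n0 = rec X. b.b.b.X + (b.0)\{b} has moves -b-> n1
  n1 = b.b.(rec X. b.b.b.X + (b.0)\{b}) has moves -b-> n2
  n2 = b.(rec X. b.b.b.X + (b.0)\{b}) has moves -b-> n0
Run σ = ⟨a⟩ on P: start {m0}
  [1] a ⇒ {m1}
  — P admits the full trace.
Run σ = ⟨a⟩ on Q: start {n0}
  [1] a ⇒ no successor for Q

a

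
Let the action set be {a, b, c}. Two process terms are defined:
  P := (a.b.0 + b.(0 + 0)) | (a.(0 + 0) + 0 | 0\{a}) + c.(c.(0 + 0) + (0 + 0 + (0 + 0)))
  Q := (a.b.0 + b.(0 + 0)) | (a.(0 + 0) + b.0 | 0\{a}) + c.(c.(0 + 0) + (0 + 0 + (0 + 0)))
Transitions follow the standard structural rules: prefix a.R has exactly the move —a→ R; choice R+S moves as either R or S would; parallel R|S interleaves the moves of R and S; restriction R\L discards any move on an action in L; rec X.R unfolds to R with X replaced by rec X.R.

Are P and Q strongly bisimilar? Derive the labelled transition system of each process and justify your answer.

P's transition system — 10 states:
  m0 = (a.b.0 + b.(0 + 0)) | (a.(0 + 0) + 0 | 0\{a}) + c.(c.(0 + 0) + (0 + 0 + (0 + 0))) :: ··a··> m1, ··a··> m2, ··b··> m3, ··c··> m4
  m1 = (a.b.0 + b.(0 + 0)) | (0 + 0) :: ··a··> m5, ··b··> m6
  m2 = b.0 | (a.(0 + 0) + 0 | 0\{a}) :: ··a··> m5, ··b··> m7
  m3 = (0 + 0) | (a.(0 + 0) + 0 | 0\{a}) :: ··a··> m6
  m4 = c.(0 + 0) + (0 + 0 + (0 + 0)) :: ··c··> m8
  m5 = b.0 | (0 + 0) :: ··b··> m9
  m6 = (0 + 0) | (0 + 0) :: (no moves)
  m7 = 0 | (a.(0 + 0) + 0 | 0\{a}) :: ··a··> m9
  m8 = 0 + 0 :: (no moves)
  m9 = 0 | (0 + 0) :: (no moves)
Q's transition system — 14 states:
  n0 = (a.b.0 + b.(0 + 0)) | (a.(0 + 0) + b.0 | 0\{a}) + c.(c.(0 + 0) + (0 + 0 + (0 + 0))) :: ··a··> n1, ··a··> n2, ··b··> n3, ··b··> n4, ··c··> n5
  n1 = (a.b.0 + b.(0 + 0)) | (0 + 0) :: ··a··> n6, ··b··> n7
  n2 = b.0 | (a.(0 + 0) + b.0 | 0\{a}) :: ··a··> n6, ··b··> n8, ··b··> n9
  n3 = (0 + 0) | (a.(0 + 0) + b.0 | 0\{a}) :: ··a··> n7, ··b··> n10
  n4 = (a.b.0 + b.(0 + 0)) | (0 | 0\{a}) :: ··a··> n9, ··b··> n10
  n5 = c.(0 + 0) + (0 + 0 + (0 + 0)) :: ··c··> n11
  n6 = b.0 | (0 + 0) :: ··b··> n12
  n7 = (0 + 0) | (0 + 0) :: (no moves)
  n8 = 0 | (a.(0 + 0) + b.0 | 0\{a}) :: ··a··> n12, ··b··> n13
  n9 = b.0 | (0 | 0\{a}) :: ··b··> n13
  n10 = (0 + 0) | (0 | 0\{a}) :: (no moves)
  n11 = 0 + 0 :: (no moves)
  n12 = 0 | (0 + 0) :: (no moves)
  n13 = 0 | (0 | 0\{a}) :: (no moves)
Bisimilarity quotient blocks:
  B0 = {m0}
  B1 = {m4, n5}
  B2 = {m6, m8, m9, n10, n11, n12, n13, n7}
  B3 = {m3, m7}
  B4 = {m2}
  B5 = {m5, n6, n9}
  B6 = {m1, n1, n4}
  B7 = {n0}
  B8 = {n3, n8}
  B9 = {n2}
m0 ∈ B0, n0 ∈ B7 → different blocks

not bisimilar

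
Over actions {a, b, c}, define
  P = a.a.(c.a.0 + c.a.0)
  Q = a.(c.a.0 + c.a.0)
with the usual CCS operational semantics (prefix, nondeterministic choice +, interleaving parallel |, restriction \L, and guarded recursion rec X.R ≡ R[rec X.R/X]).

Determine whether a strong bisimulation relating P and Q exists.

NO

LTS(P): 5 reachable states
  u0 = a.a.(c.a.0 + c.a.0) has moves --a--▸ u1
  u1 = a.(c.a.0 + c.a.0) has moves --a--▸ u2
  u2 = c.a.0 + c.a.0 has moves --c--▸ u3
  u3 = a.0 has moves --a--▸ u4
  u4 = 0 has moves ∅
LTS(Q): 4 reachable states
  v0 = a.(c.a.0 + c.a.0) has moves --a--▸ v1
  v1 = c.a.0 + c.a.0 has moves --c--▸ v2
  v2 = a.0 has moves --a--▸ v3
  v3 = 0 has moves ∅
Bisimilarity quotient blocks:
  B0 = {u0}
  B1 = {u1, v0}
  B2 = {u2, v1}
  B3 = {u3, v2}
  B4 = {u4, v3}
u0 ∈ B0, v0 ∈ B1 → different blocks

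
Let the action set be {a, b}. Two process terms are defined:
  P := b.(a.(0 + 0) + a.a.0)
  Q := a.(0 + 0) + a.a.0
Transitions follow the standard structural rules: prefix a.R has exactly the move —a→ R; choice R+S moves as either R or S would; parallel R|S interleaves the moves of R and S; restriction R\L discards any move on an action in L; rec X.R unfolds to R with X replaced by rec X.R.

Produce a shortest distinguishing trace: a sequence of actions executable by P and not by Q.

b

LTS(P): 5 reachable states
  s0 = b.(a.(0 + 0) + a.a.0) → -b-> s1
  s1 = a.(0 + 0) + a.a.0 → -a-> s2, -a-> s3
  s2 = 0 + 0 → deadlocked
  s3 = a.0 → -a-> s4
  s4 = 0 → deadlocked
LTS(Q): 4 reachable states
  t0 = a.(0 + 0) + a.a.0 → -a-> t1, -a-> t2
  t1 = 0 + 0 → deadlocked
  t2 = a.0 → -a-> t3
  t3 = 0 → deadlocked
Executing b from P (initial set {s0}):
  after b @ step 1: {s1}
  P completes σ.
Executing b from Q (initial set {t0}):
  after b @ step 1: ∅  — Q cannot continue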